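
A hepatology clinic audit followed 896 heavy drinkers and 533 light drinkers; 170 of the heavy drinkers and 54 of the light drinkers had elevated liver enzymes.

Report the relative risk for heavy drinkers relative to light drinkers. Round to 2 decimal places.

risk, heavy drinkers = 170/896 = 0.1897
risk, light drinkers = 54/533 = 0.1013
RR = 0.1897 / 0.1013 = 1.87

RR ≈ 1.87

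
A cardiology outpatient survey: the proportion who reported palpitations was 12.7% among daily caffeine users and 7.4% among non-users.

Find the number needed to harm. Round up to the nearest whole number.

NNH: 19

absolute risk difference = 0.053000
1 / 0.053000 = 18.868 → round up → 19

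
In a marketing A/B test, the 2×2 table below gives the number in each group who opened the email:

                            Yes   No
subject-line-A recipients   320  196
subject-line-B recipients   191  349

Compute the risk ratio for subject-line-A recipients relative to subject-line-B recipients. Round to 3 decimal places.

RR ≈ 1.753

risk, subject-line-A recipients = 320/516 = 0.6202
risk, subject-line-B recipients = 191/540 = 0.3537
RR = 0.6202 / 0.3537 = 1.753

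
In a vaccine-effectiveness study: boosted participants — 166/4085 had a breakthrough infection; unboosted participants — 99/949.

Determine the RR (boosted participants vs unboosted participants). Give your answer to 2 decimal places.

0.39

risk, boosted participants = 166/4085 = 0.04064
risk, unboosted participants = 99/949 = 0.10432
RR = 0.04064 / 0.10432 = 0.39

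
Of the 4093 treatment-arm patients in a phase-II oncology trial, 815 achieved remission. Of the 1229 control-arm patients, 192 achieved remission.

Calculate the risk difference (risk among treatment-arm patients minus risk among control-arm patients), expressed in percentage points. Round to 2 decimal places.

risk, treatment-arm patients = 815/4093 = 0.1991
risk, control-arm patients = 192/1229 = 0.1562
risk difference = 0.1991 − 0.1562 = 0.0429 → 4.29 percentage points

RD: 4.29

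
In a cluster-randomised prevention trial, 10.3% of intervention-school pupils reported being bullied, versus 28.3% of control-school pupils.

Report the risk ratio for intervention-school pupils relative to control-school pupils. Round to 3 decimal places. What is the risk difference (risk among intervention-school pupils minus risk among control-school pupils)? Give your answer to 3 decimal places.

RR = 0.364; RD = -0.180

RR = 0.1030 / 0.2830 = 0.364
risk difference = 0.1030 − 0.2830 = -0.180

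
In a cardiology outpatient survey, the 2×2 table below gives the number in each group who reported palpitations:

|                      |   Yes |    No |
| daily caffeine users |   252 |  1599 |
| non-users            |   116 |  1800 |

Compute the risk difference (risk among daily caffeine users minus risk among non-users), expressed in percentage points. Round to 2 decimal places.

RD ≈ 7.56

risk, daily caffeine users = 252/1851 = 0.1361
risk, non-users = 116/1916 = 0.0605
risk difference = 0.1361 − 0.0605 = 0.0756 → 7.56 percentage points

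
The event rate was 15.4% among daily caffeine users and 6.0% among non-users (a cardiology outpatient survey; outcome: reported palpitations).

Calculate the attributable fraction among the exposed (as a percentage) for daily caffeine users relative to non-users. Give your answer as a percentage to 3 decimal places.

AR% = (0.1540 − 0.0600) / 0.1540 = 0.6104 → 61.039%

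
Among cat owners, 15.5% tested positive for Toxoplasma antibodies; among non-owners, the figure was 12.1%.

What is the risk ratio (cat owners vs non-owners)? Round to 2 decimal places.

RR = 0.1550 / 0.1210 = 1.28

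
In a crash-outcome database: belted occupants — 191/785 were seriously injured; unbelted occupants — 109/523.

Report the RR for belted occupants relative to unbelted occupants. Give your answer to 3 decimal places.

risk, belted occupants = 191/785 = 0.2433
risk, unbelted occupants = 109/523 = 0.2084
RR = 0.2433 / 0.2084 = 1.167

RR ≈ 1.167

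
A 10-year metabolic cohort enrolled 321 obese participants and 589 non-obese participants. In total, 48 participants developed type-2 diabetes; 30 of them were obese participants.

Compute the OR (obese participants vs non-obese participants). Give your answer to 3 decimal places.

OR: 3.270

obese participants without the outcome: 321 − 30 = 291
non-obese participants with the outcome: 48 − 30 = 18
non-obese participants without the outcome: 589 − 18 = 571
OR = (30 × 571) / (291 × 18) = 17130/5238 ≈ 3.270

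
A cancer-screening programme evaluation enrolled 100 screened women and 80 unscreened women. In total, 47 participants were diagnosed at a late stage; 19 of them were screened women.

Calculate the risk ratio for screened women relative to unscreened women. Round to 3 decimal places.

screened women without the outcome: 100 − 19 = 81
unscreened women with the outcome: 47 − 19 = 28
unscreened women without the outcome: 80 − 28 = 52
risk, screened women = 19/100 = 0.1900
risk, unscreened women = 28/80 = 0.3500
RR = 0.1900 / 0.3500 = 0.543

0.543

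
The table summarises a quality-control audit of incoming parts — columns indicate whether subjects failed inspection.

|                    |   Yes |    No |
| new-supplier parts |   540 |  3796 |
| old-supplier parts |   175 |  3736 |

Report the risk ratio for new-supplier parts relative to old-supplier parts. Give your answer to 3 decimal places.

RR = 2.783

risk, new-supplier parts = 540/4336 = 0.12454
risk, old-supplier parts = 175/3911 = 0.04475
RR = 0.12454 / 0.04475 = 2.783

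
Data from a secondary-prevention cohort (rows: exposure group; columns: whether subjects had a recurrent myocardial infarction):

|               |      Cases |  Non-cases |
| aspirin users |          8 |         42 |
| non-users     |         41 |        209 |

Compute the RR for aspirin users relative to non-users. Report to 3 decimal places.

risk, aspirin users = 8/50 = 0.1600
risk, non-users = 41/250 = 0.1640
RR = 0.1600 / 0.1640 = 0.976

RR ≈ 0.976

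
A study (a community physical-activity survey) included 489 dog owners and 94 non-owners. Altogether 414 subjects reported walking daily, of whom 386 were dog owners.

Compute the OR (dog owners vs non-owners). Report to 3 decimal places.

dog owners without the outcome: 489 − 386 = 103
non-owners with the outcome: 414 − 386 = 28
non-owners without the outcome: 94 − 28 = 66
OR = (386 × 66) / (103 × 28) = 25476/2884 ≈ 8.834

OR: 8.834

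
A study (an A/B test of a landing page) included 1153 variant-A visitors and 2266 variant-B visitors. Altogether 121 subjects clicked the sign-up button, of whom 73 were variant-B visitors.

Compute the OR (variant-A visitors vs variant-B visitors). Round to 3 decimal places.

variant-A visitors with the outcome: 121 − 73 = 48
variant-A visitors without the outcome: 1153 − 48 = 1105
variant-B visitors without the outcome: 2266 − 73 = 2193
odds, variant-A visitors = 48/1105 = 0.04344
odds, variant-B visitors = 73/2193 = 0.03329
OR = 0.04344 / 0.03329 = 1.305

1.305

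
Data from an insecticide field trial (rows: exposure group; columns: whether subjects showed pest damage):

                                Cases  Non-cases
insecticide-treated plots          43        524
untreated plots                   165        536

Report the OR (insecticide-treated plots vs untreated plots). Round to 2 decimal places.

OR = (43 × 536) / (524 × 165) = 23048/86460 ≈ 0.27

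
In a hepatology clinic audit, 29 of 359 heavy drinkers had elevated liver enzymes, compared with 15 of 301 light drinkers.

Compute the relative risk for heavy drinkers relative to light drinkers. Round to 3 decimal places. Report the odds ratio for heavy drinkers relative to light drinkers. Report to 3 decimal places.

risk, heavy drinkers = 29/359 = 0.08078
risk, light drinkers = 15/301 = 0.04983
RR = 0.08078 / 0.04983 = 1.621
OR = (29 × 286) / (330 × 15) = 8294/4950 ≈ 1.676

RR = 1.621; OR = 1.676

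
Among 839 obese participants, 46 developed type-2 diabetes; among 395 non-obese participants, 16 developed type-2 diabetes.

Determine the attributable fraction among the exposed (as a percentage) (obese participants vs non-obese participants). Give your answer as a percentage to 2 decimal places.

AR%: 26.12%

risk, obese participants = 46/839 = 0.05483
risk, non-obese participants = 16/395 = 0.04051
AR% = (0.05483 − 0.04051) / 0.05483 = 0.2612 → 26.12%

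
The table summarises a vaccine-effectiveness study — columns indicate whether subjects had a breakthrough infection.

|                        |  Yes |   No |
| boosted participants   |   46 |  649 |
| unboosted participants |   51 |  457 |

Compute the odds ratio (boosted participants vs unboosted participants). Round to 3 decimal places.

odds, boosted participants = 46/649 = 0.0709
odds, unboosted participants = 51/457 = 0.1116
OR = 0.0709 / 0.1116 = 0.635

OR ≈ 0.635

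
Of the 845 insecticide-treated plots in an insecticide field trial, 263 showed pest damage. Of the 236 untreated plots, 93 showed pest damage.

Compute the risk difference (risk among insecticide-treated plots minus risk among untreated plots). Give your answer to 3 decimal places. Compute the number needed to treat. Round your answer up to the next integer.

risk, insecticide-treated plots = 263/845 = 0.3112
risk, untreated plots = 93/236 = 0.3941
risk difference = 0.3112 − 0.3941 = -0.083
absolute risk difference = 0.082825
1 / 0.082825 = 12.074 → round up → 13

RD = -0.083; NNT = 13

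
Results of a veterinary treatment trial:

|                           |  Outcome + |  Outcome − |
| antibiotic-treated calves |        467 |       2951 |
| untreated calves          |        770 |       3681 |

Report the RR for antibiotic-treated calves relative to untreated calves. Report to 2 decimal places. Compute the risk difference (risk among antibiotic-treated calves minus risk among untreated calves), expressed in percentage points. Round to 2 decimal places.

RR = 0.79; RD = -3.64

risk, antibiotic-treated calves = 467/3418 = 0.1366
risk, untreated calves = 770/4451 = 0.1730
RR = 0.1366 / 0.1730 = 0.79
risk difference = 0.1366 − 0.1730 = -0.0364 → -3.64 percentage points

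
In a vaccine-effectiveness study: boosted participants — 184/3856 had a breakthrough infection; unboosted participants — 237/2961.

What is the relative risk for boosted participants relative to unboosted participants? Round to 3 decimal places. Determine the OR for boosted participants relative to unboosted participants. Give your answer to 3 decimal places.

risk, boosted participants = 184/3856 = 0.04772
risk, unboosted participants = 237/2961 = 0.08004
RR = 0.04772 / 0.08004 = 0.596
OR = (184 × 2724) / (3672 × 237) = 501216/870264 ≈ 0.576

RR = 0.596; OR = 0.576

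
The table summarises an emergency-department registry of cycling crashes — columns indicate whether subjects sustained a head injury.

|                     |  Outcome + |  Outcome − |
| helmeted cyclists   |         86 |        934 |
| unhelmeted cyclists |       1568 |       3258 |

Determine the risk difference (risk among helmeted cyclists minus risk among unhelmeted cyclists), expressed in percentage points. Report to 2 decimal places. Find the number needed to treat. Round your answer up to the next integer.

risk, helmeted cyclists = 86/1020 = 0.0843
risk, unhelmeted cyclists = 1568/4826 = 0.3249
risk difference = 0.0843 − 0.3249 = -0.2406 → -24.06 percentage points
absolute risk difference = 0.240593
1 / 0.240593 = 4.156 → round up → 5

RD = -24.06; NNT = 5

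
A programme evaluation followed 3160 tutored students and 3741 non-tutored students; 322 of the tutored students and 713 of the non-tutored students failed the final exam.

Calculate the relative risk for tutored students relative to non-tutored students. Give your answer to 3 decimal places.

risk, tutored students = 322/3160 = 0.1019
risk, non-tutored students = 713/3741 = 0.1906
RR = 0.1019 / 0.1906 = 0.535

0.535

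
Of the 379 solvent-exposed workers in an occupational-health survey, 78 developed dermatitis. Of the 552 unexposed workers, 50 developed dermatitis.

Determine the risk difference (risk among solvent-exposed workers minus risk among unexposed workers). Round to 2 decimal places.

0.12

risk, solvent-exposed workers = 78/379 = 0.2058
risk, unexposed workers = 50/552 = 0.0906
risk difference = 0.2058 − 0.0906 = 0.12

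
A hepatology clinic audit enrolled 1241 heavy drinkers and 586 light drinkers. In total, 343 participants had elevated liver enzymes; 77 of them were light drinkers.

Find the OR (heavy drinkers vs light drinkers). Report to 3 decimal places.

heavy drinkers with the outcome: 343 − 77 = 266
heavy drinkers without the outcome: 1241 − 266 = 975
light drinkers without the outcome: 586 − 77 = 509
OR = (266 × 509) / (975 × 77) = 135394/75075 ≈ 1.803

OR ≈ 1.803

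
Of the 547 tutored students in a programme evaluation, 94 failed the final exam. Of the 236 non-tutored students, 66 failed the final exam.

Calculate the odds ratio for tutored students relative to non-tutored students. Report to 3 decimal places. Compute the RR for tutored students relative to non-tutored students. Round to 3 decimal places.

OR = 0.534; RR = 0.614

OR = (94 × 170) / (453 × 66) = 15980/29898 ≈ 0.534
risk, tutored students = 94/547 = 0.1718
risk, non-tutored students = 66/236 = 0.2797
RR = 0.1718 / 0.2797 = 0.614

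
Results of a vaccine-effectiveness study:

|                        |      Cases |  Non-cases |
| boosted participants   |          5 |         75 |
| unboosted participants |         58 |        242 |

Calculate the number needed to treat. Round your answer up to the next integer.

8

risk, boosted participants = 5/80 = 0.062500
risk, unboosted participants = 58/300 = 0.193333
absolute risk difference = 0.130833
1 / 0.130833 = 7.643 → round up → 8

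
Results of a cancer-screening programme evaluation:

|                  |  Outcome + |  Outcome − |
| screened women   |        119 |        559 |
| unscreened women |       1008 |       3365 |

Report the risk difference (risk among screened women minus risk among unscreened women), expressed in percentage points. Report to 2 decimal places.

-5.50

risk, screened women = 119/678 = 0.1755
risk, unscreened women = 1008/4373 = 0.2305
risk difference = 0.1755 − 0.2305 = -0.0550 → -5.50 percentage points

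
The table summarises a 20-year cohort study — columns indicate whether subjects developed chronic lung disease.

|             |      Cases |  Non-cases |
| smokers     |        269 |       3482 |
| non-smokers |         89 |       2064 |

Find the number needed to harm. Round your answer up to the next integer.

risk, smokers = 269/3751 = 0.071714
risk, non-smokers = 89/2153 = 0.041338
absolute risk difference = 0.030377
1 / 0.030377 = 32.920 → round up → 33

33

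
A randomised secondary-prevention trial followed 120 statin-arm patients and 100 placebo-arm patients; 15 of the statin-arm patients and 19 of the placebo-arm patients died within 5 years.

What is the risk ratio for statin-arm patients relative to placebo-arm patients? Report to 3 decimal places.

RR ≈ 0.658

risk, statin-arm patients = 15/120 = 0.1250
risk, placebo-arm patients = 19/100 = 0.1900
RR = 0.1250 / 0.1900 = 0.658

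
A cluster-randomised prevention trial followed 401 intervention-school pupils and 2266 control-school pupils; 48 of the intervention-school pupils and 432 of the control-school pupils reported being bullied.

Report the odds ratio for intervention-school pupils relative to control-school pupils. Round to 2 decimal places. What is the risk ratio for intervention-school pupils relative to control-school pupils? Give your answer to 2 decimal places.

OR = 0.58; RR = 0.63

OR = (48 × 1834) / (353 × 432) = 88032/152496 ≈ 0.58
risk, intervention-school pupils = 48/401 = 0.1197
risk, control-school pupils = 432/2266 = 0.1906
RR = 0.1197 / 0.1906 = 0.63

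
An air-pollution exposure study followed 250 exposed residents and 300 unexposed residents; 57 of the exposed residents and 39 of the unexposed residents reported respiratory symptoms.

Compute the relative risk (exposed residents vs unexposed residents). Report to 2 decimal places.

1.75

risk, exposed residents = 57/250 = 0.2280
risk, unexposed residents = 39/300 = 0.1300
RR = 0.2280 / 0.1300 = 1.75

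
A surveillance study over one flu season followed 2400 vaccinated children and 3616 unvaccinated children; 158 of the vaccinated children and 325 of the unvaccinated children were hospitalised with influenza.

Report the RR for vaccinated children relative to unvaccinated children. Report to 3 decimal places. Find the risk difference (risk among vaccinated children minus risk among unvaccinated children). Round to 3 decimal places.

RR = 0.732; RD = -0.024

risk, vaccinated children = 158/2400 = 0.0658
risk, unvaccinated children = 325/3616 = 0.0899
RR = 0.0658 / 0.0899 = 0.732
risk difference = 0.0658 − 0.0899 = -0.024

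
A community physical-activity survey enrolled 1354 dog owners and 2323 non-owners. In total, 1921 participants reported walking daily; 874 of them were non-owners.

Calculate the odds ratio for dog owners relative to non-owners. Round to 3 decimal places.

5.654

dog owners with the outcome: 1921 − 874 = 1047
dog owners without the outcome: 1354 − 1047 = 307
non-owners without the outcome: 2323 − 874 = 1449
OR = (1047 × 1449) / (307 × 874) = 1517103/268318 ≈ 5.654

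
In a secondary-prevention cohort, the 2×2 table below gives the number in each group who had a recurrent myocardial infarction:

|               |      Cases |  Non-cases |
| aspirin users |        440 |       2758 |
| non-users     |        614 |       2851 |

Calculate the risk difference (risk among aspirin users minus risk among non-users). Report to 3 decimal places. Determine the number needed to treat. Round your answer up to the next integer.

risk, aspirin users = 440/3198 = 0.1376
risk, non-users = 614/3465 = 0.1772
risk difference = 0.1376 − 0.1772 = -0.040
absolute risk difference = 0.039615
1 / 0.039615 = 25.243 → round up → 26

RD = -0.040; NNT = 26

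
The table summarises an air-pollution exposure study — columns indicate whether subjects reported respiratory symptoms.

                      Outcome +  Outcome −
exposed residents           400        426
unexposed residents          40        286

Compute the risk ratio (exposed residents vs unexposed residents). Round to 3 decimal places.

RR: 3.947

risk, exposed residents = 400/826 = 0.4843
risk, unexposed residents = 40/326 = 0.1227
RR = 0.4843 / 0.1227 = 3.947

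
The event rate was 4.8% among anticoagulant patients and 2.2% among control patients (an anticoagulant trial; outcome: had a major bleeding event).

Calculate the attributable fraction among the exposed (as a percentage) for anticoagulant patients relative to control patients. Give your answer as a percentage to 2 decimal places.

AR% = (0.04800 − 0.02200) / 0.04800 = 0.5417 → 54.17%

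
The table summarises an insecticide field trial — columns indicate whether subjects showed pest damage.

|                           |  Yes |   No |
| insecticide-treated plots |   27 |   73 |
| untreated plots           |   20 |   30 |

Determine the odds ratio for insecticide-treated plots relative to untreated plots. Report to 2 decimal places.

OR = (27 × 30) / (73 × 20) = 810/1460 ≈ 0.55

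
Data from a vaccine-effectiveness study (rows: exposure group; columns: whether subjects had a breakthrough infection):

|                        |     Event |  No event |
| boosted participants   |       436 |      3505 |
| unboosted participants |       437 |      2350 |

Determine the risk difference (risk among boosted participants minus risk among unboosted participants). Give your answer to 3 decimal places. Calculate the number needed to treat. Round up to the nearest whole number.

risk, boosted participants = 436/3941 = 0.1106
risk, unboosted participants = 437/2787 = 0.1568
risk difference = 0.1106 − 0.1568 = -0.046
absolute risk difference = 0.046168
1 / 0.046168 = 21.660 → round up → 22

RD = -0.046; NNT = 22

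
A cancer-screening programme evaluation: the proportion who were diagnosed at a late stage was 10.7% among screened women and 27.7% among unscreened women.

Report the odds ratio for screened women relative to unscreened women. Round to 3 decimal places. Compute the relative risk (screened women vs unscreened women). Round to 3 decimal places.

OR = 0.313; RR = 0.386

odds, screened women = 0.1070/0.8930 = 0.1198
odds, unscreened women = 0.2770/0.7230 = 0.3831
OR = 0.1198 / 0.3831 = 0.313
RR = 0.1070 / 0.2770 = 0.386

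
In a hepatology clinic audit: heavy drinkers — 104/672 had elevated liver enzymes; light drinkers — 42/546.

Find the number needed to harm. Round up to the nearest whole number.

NNH: 13

risk, heavy drinkers = 104/672 = 0.154762
risk, light drinkers = 42/546 = 0.076923
absolute risk difference = 0.077839
1 / 0.077839 = 12.847 → round up → 13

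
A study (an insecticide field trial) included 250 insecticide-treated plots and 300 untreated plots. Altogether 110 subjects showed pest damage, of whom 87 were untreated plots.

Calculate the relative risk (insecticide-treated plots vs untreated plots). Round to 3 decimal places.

RR: 0.317

insecticide-treated plots with the outcome: 110 − 87 = 23
insecticide-treated plots without the outcome: 250 − 23 = 227
untreated plots without the outcome: 300 − 87 = 213
risk, insecticide-treated plots = 23/250 = 0.0920
risk, untreated plots = 87/300 = 0.2900
RR = 0.0920 / 0.2900 = 0.317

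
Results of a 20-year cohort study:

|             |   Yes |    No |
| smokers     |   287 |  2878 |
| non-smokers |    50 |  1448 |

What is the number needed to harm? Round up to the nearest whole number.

NNH: 18

risk, smokers = 287/3165 = 0.090679
risk, non-smokers = 50/1498 = 0.033378
absolute risk difference = 0.057301
1 / 0.057301 = 17.452 → round up → 18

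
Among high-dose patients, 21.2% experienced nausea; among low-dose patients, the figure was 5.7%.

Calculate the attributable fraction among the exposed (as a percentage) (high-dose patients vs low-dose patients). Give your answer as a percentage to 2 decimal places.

AR% = (0.2120 − 0.0570) / 0.2120 = 0.7311 → 73.11%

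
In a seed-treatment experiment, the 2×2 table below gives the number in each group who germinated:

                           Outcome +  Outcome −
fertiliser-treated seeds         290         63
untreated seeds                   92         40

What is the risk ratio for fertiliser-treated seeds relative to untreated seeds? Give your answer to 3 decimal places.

RR = 1.179

risk, fertiliser-treated seeds = 290/353 = 0.8215
risk, untreated seeds = 92/132 = 0.6970
RR = 0.8215 / 0.6970 = 1.179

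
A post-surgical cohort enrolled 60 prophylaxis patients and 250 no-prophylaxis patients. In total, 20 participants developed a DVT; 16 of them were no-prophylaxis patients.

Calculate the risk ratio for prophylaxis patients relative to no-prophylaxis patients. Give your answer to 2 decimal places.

prophylaxis patients with the outcome: 20 − 16 = 4
prophylaxis patients without the outcome: 60 − 4 = 56
no-prophylaxis patients without the outcome: 250 − 16 = 234
risk, prophylaxis patients = 4/60 = 0.0667
risk, no-prophylaxis patients = 16/250 = 0.0640
RR = 0.0667 / 0.0640 = 1.04

1.04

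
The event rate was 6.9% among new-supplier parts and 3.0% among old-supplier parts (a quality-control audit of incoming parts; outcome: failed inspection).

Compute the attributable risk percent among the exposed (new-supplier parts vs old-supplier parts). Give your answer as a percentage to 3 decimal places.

AR% = (0.06900 − 0.03000) / 0.06900 = 0.5652 → 56.522%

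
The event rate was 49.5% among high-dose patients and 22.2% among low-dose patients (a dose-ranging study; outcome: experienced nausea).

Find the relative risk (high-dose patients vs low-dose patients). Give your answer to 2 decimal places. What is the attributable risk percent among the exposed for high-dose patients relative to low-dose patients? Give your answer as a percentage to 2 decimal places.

RR = 0.4950 / 0.2220 = 2.23
AR% = (0.4950 − 0.2220) / 0.4950 = 0.5515 → 55.15%

RR = 2.23; AR% = 55.15%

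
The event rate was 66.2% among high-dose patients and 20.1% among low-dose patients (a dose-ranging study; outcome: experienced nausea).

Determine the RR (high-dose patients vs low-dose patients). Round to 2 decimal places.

RR = 0.6620 / 0.2010 = 3.29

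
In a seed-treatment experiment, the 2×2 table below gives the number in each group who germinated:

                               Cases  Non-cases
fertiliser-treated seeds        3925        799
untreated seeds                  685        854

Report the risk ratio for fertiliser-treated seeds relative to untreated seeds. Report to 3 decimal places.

risk, fertiliser-treated seeds = 3925/4724 = 0.8309
risk, untreated seeds = 685/1539 = 0.4451
RR = 0.8309 / 0.4451 = 1.867

1.867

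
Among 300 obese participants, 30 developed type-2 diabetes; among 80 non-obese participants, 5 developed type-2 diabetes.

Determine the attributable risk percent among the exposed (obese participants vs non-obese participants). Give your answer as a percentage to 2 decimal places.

37.50%

risk, obese participants = 30/300 = 0.1000
risk, non-obese participants = 5/80 = 0.0625
AR% = (0.1000 − 0.0625) / 0.1000 = 0.3750 → 37.50%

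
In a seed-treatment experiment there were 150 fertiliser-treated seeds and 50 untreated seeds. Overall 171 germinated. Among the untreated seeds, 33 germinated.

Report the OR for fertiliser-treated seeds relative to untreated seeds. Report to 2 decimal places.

OR: 5.92

fertiliser-treated seeds with the outcome: 171 − 33 = 138
fertiliser-treated seeds without the outcome: 150 − 138 = 12
untreated seeds without the outcome: 50 − 33 = 17
OR = (138 × 17) / (12 × 33) = 2346/396 ≈ 5.92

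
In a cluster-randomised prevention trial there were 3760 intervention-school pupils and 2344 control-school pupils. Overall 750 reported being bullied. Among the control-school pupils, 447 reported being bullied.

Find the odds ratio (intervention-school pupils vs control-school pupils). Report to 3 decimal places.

OR ≈ 0.372

intervention-school pupils with the outcome: 750 − 447 = 303
intervention-school pupils without the outcome: 3760 − 303 = 3457
control-school pupils without the outcome: 2344 − 447 = 1897
odds, intervention-school pupils = 303/3457 = 0.0876
odds, control-school pupils = 447/1897 = 0.2356
OR = 0.0876 / 0.2356 = 0.372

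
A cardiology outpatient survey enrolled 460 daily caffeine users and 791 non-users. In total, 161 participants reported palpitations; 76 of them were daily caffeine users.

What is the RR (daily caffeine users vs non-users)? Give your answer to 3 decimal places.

daily caffeine users without the outcome: 460 − 76 = 384
non-users with the outcome: 161 − 76 = 85
non-users without the outcome: 791 − 85 = 706
risk, daily caffeine users = 76/460 = 0.1652
risk, non-users = 85/791 = 0.1075
RR = 0.1652 / 0.1075 = 1.537

1.537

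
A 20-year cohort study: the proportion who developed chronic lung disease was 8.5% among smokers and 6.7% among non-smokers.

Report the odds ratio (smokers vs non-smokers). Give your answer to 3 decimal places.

1.294

odds, smokers = 0.0850/0.9150 = 0.0929
odds, non-smokers = 0.0670/0.9330 = 0.0718
OR = 0.0929 / 0.0718 = 1.294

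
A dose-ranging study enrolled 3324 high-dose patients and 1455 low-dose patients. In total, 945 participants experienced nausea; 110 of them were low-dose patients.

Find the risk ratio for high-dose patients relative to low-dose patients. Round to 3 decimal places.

high-dose patients with the outcome: 945 − 110 = 835
high-dose patients without the outcome: 3324 − 835 = 2489
low-dose patients without the outcome: 1455 − 110 = 1345
risk, high-dose patients = 835/3324 = 0.2512
risk, low-dose patients = 110/1455 = 0.0756
RR = 0.2512 / 0.0756 = 3.323

3.323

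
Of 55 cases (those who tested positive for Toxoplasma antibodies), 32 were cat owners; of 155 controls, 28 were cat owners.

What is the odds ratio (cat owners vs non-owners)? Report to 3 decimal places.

OR = 6.311

odds, cat owners = 32/28 = 1.1429
odds, non-owners = 23/127 = 0.1811
OR = 1.1429 / 0.1811 = 6.311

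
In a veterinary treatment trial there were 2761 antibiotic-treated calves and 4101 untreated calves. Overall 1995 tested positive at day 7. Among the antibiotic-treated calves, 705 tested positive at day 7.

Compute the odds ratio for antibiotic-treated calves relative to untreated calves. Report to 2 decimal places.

OR: 0.75

antibiotic-treated calves without the outcome: 2761 − 705 = 2056
untreated calves with the outcome: 1995 − 705 = 1290
untreated calves without the outcome: 4101 − 1290 = 2811
OR = (705 × 2811) / (2056 × 1290) = 1981755/2652240 ≈ 0.75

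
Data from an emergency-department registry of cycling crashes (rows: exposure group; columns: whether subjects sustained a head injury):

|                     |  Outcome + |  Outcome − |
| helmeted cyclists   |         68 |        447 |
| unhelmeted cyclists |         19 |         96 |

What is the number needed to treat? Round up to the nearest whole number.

NNT = 31

risk, helmeted cyclists = 68/515 = 0.132039
risk, unhelmeted cyclists = 19/115 = 0.165217
absolute risk difference = 0.033179
1 / 0.033179 = 30.140 → round up → 31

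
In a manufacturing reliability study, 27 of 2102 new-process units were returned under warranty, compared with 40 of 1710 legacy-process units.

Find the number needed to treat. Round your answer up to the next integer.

risk, new-process units = 27/2102 = 0.012845
risk, legacy-process units = 40/1710 = 0.023392
absolute risk difference = 0.010547
1 / 0.010547 = 94.814 → round up → 95

95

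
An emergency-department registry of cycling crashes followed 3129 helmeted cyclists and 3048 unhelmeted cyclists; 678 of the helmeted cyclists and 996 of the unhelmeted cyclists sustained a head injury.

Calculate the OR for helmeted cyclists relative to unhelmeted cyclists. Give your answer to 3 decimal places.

OR ≈ 0.570

odds, helmeted cyclists = 678/2451 = 0.2766
odds, unhelmeted cyclists = 996/2052 = 0.4854
OR = 0.2766 / 0.4854 = 0.570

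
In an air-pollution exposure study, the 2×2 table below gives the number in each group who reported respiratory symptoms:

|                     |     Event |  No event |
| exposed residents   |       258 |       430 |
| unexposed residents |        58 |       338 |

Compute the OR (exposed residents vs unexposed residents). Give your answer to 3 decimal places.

OR = (258 × 338) / (430 × 58) = 87204/24940 ≈ 3.497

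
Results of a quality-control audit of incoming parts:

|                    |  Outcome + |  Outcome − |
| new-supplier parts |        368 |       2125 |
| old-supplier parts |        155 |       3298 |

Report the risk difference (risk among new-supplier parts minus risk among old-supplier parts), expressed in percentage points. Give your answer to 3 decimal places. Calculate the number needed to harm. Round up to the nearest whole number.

RD = 10.272; NNH = 10

risk, new-supplier parts = 368/2493 = 0.14761
risk, old-supplier parts = 155/3453 = 0.04489
risk difference = 0.14761 − 0.04489 = 0.10272 → 10.272 percentage points
absolute risk difference = 0.102725
1 / 0.102725 = 9.735 → round up → 10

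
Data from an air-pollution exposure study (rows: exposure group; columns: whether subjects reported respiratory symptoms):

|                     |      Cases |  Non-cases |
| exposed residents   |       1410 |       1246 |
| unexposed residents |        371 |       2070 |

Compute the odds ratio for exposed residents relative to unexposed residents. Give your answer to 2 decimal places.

OR = (1410 × 2070) / (1246 × 371) = 2918700/462266 ≈ 6.31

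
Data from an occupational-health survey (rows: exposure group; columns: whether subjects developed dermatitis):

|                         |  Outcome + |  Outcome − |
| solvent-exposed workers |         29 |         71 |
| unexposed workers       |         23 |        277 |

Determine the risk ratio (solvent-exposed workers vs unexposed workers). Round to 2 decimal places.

risk, solvent-exposed workers = 29/100 = 0.2900
risk, unexposed workers = 23/300 = 0.0767
RR = 0.2900 / 0.0767 = 3.78

RR = 3.78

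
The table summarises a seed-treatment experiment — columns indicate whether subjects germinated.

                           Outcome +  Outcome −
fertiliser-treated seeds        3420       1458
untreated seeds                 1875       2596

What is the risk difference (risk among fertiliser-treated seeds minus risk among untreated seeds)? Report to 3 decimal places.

risk, fertiliser-treated seeds = 3420/4878 = 0.7011
risk, untreated seeds = 1875/4471 = 0.4194
risk difference = 0.7011 − 0.4194 = 0.282

RD: 0.282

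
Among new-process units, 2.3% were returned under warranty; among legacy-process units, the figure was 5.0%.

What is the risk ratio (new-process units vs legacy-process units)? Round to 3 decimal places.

RR = 0.02300 / 0.05000 = 0.460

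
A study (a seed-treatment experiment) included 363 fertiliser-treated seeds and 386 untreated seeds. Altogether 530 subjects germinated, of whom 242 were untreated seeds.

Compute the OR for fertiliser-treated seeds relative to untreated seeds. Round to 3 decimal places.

fertiliser-treated seeds with the outcome: 530 − 242 = 288
fertiliser-treated seeds without the outcome: 363 − 288 = 75
untreated seeds without the outcome: 386 − 242 = 144
odds, fertiliser-treated seeds = 288/75 = 3.8400
odds, untreated seeds = 242/144 = 1.6806
OR = 3.8400 / 1.6806 = 2.285

OR: 2.285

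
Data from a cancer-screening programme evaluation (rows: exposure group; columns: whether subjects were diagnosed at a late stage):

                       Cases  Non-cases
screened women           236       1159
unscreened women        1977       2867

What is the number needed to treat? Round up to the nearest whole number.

risk, screened women = 236/1395 = 0.169176
risk, unscreened women = 1977/4844 = 0.408134
absolute risk difference = 0.238958
1 / 0.238958 = 4.185 → round up → 5

NNT = 5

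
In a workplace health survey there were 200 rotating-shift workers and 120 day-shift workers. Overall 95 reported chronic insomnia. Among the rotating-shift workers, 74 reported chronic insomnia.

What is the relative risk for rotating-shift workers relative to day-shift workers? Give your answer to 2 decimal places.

RR: 2.11

rotating-shift workers without the outcome: 200 − 74 = 126
day-shift workers with the outcome: 95 − 74 = 21
day-shift workers without the outcome: 120 − 21 = 99
risk, rotating-shift workers = 74/200 = 0.3700
risk, day-shift workers = 21/120 = 0.1750
RR = 0.3700 / 0.1750 = 2.11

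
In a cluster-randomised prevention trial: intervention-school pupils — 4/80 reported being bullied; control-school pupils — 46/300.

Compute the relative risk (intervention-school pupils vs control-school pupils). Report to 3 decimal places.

risk, intervention-school pupils = 4/80 = 0.0500
risk, control-school pupils = 46/300 = 0.1533
RR = 0.0500 / 0.1533 = 0.326

RR = 0.326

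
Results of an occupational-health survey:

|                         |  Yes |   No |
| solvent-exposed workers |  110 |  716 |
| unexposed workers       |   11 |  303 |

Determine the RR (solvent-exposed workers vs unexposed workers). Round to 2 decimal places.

RR: 3.80

risk, solvent-exposed workers = 110/826 = 0.13317
risk, unexposed workers = 11/314 = 0.03503
RR = 0.13317 / 0.03503 = 3.80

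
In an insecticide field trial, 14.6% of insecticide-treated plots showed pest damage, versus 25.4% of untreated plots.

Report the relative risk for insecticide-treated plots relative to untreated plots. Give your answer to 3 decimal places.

RR = 0.1460 / 0.2540 = 0.575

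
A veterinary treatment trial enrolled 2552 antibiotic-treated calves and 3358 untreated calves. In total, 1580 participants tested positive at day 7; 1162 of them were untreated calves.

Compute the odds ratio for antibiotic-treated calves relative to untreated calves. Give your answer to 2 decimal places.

OR: 0.37

antibiotic-treated calves with the outcome: 1580 − 1162 = 418
antibiotic-treated calves without the outcome: 2552 − 418 = 2134
untreated calves without the outcome: 3358 − 1162 = 2196
odds, antibiotic-treated calves = 418/2134 = 0.1959
odds, untreated calves = 1162/2196 = 0.5291
OR = 0.1959 / 0.5291 = 0.37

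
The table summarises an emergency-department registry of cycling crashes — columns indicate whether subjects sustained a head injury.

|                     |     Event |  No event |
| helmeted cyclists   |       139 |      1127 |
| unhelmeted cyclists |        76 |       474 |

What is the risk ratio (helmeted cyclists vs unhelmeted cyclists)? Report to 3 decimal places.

RR ≈ 0.795

risk, helmeted cyclists = 139/1266 = 0.1098
risk, unhelmeted cyclists = 76/550 = 0.1382
RR = 0.1098 / 0.1382 = 0.795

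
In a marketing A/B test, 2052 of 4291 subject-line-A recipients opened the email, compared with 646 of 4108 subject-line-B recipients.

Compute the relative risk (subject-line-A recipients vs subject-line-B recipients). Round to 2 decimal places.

risk, subject-line-A recipients = 2052/4291 = 0.4782
risk, subject-line-B recipients = 646/4108 = 0.1573
RR = 0.4782 / 0.1573 = 3.04

3.04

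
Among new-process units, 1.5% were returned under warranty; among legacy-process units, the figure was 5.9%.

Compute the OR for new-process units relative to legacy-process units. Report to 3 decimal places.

odds, new-process units = 0.01500/0.98500 = 0.01523
odds, legacy-process units = 0.05900/0.94100 = 0.06270
OR = 0.01523 / 0.06270 = 0.243

0.243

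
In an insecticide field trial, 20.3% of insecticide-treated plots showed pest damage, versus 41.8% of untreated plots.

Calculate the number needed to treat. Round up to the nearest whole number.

NNT = 5

absolute risk difference = 0.215000
1 / 0.215000 = 4.651 → round up → 5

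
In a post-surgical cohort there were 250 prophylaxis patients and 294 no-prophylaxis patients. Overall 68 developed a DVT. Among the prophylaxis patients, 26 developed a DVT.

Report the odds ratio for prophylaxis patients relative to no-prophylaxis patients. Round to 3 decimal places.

0.696

prophylaxis patients without the outcome: 250 − 26 = 224
no-prophylaxis patients with the outcome: 68 − 26 = 42
no-prophylaxis patients without the outcome: 294 − 42 = 252
OR = (26 × 252) / (224 × 42) = 6552/9408 ≈ 0.696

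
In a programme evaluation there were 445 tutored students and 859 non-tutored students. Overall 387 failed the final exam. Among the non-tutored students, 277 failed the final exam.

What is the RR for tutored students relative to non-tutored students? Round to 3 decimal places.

0.767

tutored students with the outcome: 387 − 277 = 110
tutored students without the outcome: 445 − 110 = 335
non-tutored students without the outcome: 859 − 277 = 582
risk, tutored students = 110/445 = 0.2472
risk, non-tutored students = 277/859 = 0.3225
RR = 0.2472 / 0.3225 = 0.767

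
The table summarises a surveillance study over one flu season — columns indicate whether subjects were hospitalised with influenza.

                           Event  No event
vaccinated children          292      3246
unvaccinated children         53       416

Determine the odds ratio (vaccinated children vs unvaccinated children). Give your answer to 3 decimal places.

odds, vaccinated children = 292/3246 = 0.0900
odds, unvaccinated children = 53/416 = 0.1274
OR = 0.0900 / 0.1274 = 0.706

OR ≈ 0.706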